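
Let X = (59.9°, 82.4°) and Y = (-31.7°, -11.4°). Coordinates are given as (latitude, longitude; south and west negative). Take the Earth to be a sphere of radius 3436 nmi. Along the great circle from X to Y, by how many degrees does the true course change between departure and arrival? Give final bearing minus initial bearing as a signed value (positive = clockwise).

At departure: θ₁ = atan2(sin Δλ cos φ₂, cos φ₁ sin φ₂ − sin φ₁ cos φ₂ cos Δλ) = 255.80°
At arrival: θ₂ = atan2(sin Δλ cos φ₁, −cos φ₂ sin φ₁ + sin φ₂ cos φ₁ cos Δλ) = 214.85°
Δθ = θ₂ − θ₁ = -41.0°

-41.0°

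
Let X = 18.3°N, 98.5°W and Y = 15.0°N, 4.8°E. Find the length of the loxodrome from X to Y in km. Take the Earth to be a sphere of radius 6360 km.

10990 km

Δψ = ln[tan(π/4+φ₂/2)/tan(π/4+φ₁/2)] = -0.0601;  Δφ = -0.0576 rad,  Δλ = +1.8029 rad
q = Δφ/Δψ = 0.9579
d = R·√(Δφ² + q²Δλ²) = 6360·1.72801 = 10990 km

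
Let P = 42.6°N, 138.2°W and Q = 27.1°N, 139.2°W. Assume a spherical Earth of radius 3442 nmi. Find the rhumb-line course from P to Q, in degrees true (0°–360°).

183.0°

Meridional parts: M(φ₁)=+0.8233, M(φ₂)=+0.4917 → ΔM = -0.3317;  Δλ = -0.0175 rad
tan C = Δλ / ΔM = +0.0526 → C = 183.01°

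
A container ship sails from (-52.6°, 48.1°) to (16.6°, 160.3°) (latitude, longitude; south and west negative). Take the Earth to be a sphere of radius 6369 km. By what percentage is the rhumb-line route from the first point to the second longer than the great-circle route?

Great circle: σ = 2.0341 rad → d_gc = Rσ = 12955.0 km
Rhumb: Δφ = +1.2078, Δλ = +1.9583, Δψ = +1.3772, q = Δφ/Δψ = 0.8770 → d_rh = R√(Δφ²+q²Δλ²) = 13372.1 km
Excess = (13372.1 − 12955.0) / 12955.0 = 417.1 / 12955.0 = 3.22% ≈ 3.2%

3.2%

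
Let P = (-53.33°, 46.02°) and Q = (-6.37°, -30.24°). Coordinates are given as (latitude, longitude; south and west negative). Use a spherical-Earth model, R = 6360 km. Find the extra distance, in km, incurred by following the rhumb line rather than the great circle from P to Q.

Great circle: cos σ = sin φ₁ sin φ₂ + cos φ₁ cos φ₂ cos Δλ,  σ = 1.3388 rad → d_gc = 8514.51 km
Rhumb line: Δψ = +0.9930, q = Δφ/Δψ = 0.8254, d_rh = R√(Δφ²+q²Δλ²) = 8717.02 km
Excess = 8717.02 − 8514.51 = 202.51 ≈ 203 km

203 km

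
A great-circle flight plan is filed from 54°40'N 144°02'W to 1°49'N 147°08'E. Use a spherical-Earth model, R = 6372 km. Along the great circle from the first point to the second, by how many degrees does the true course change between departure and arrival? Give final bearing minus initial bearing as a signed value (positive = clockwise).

-39.8°

Initial bearing θ₁ = atan2(sin Δλ cos φ₂, cos φ₁ sin φ₂ − sin φ₁ cos φ₂ cos Δλ) = 253.50°
Final bearing θ₂ = (initial bearing from the destination back to the start) + 180° = 213.70°
Δθ = θ₂ − θ₁ = -39.8°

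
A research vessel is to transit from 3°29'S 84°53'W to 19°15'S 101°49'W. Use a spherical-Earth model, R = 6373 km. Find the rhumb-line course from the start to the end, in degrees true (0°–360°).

226.4°

Δψ = ln[tan(π/4+φ₂/2)/tan(π/4+φ₁/2)] = -0.2816
Δλ = -0.2955 rad (taken the short way round)
course = atan2(Δλ, Δψ) = 226.38°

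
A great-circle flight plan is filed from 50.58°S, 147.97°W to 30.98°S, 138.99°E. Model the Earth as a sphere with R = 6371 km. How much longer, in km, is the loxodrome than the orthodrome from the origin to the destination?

206 km

Great circle: cos σ = sin φ₁ sin φ₂ + cos φ₁ cos φ₂ cos Δλ,  σ = 0.9807 rad → d_gc = 6248.0 km
Rhumb line: Δψ = +0.4574, q = Δφ/Δψ = 0.7479, d_rh = R√(Δφ²+q²Δλ²) = 6453.6 km
Excess = 6453.6 − 6248.0 = 205.6 ≈ 206 km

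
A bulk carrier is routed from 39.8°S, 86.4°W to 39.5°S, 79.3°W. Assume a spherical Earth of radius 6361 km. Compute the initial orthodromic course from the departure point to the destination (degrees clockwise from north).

θ = atan2( sin Δλ·cos φ₂ ,  cos φ₁ sin φ₂ − sin φ₁ cos φ₂ cos Δλ )
  = atan2(+0.0954, +0.0014) = 89.13°

89.1°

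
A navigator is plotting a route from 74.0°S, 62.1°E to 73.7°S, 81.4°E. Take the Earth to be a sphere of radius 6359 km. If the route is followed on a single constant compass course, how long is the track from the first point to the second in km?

597 km

Δψ = ln[tan(π/4+φ₂/2)/tan(π/4+φ₁/2)] = +0.0188;  Δφ = +0.0052 rad,  Δλ = +0.3368 rad
q = Δφ/Δψ = 0.2781
d = R·√(Δφ² + q²Δλ²) = 6359·0.09384 = 597 km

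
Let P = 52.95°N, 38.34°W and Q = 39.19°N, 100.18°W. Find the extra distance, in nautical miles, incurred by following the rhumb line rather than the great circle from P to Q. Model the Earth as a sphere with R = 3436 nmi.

71 nmi

Great circle: cos σ = sin φ₁ sin φ₂ + cos φ₁ cos φ₂ cos Δλ,  σ = 0.7602 rad → d_gc = 2612.0 nmi
Rhumb line: Δψ = -0.3488, q = Δφ/Δψ = 0.6885, d_rh = R√(Δφ²+q²Δλ²) = 2683.3 nmi
Excess = 2683.3 − 2612.0 = 71.3 ≈ 71 nmi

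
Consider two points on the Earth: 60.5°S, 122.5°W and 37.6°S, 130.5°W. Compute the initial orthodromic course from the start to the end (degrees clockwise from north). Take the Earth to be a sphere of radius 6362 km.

N = sin Δλ·cos φ₂ = -0.1103;  D = cos φ₁ sin φ₂ − sin φ₁ cos φ₂ cos Δλ = +0.3824
initial course = atan2(N, D) = 343.92°

343.9°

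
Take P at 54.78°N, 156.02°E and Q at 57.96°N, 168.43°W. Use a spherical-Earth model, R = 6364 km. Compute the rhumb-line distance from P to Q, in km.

Δψ = ln[tan(π/4+φ₂/2)/tan(π/4+φ₁/2)] = +0.1003;  Δφ = +0.0555 rad,  Δλ = +0.6205 rad
q = Δφ/Δψ = 0.5534
d = R·√(Δφ² + q²Δλ²) = 6364·0.34784 = 2214 km

2214 km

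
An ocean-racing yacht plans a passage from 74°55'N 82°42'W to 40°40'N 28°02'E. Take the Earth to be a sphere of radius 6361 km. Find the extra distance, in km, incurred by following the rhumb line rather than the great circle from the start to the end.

Great circle: cos σ = sin φ₁ sin φ₂ + cos φ₁ cos φ₂ cos Δλ,  σ = 0.9772 rad → d_gc = 6216.1 km
Rhumb line: Δψ = -1.2438, q = Δφ/Δψ = 0.4806, d_rh = R√(Δφ²+q²Δλ²) = 7026.2 km
Excess = 7026.2 − 6216.1 = 810.1 ≈ 810 km

810 km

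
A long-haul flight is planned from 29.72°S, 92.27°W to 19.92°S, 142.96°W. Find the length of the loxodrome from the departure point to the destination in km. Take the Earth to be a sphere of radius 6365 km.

Rhumb course C = atan2(Δλ, Δψ) with Δψ = ln[tan(π/4+φ₂/2)/tan(π/4+φ₁/2)] = +0.1888, Δλ = -0.8847 → C = 282.05°
d = R·|Δφ| / |cos C| = 6365·0.17104 / 0.20868 = 5217 km

5217 km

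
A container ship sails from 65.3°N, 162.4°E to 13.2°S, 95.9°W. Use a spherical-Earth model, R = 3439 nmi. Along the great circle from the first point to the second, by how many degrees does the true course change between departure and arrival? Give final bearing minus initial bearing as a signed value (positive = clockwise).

At departure: θ₁ = atan2(sin Δλ cos φ₂, cos φ₁ sin φ₂ − sin φ₁ cos φ₂ cos Δλ) = 84.97°
At arrival: θ₂ = atan2(sin Δλ cos φ₁, −cos φ₂ sin φ₁ + sin φ₂ cos φ₁ cos Δλ) = 154.69°
Δθ = θ₂ − θ₁ = +69.7°

+69.7°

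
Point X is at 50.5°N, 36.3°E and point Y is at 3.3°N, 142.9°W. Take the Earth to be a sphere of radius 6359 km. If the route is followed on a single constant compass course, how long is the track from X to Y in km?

Rhumb course C = atan2(Δλ, Δψ) with Δψ = ln[tan(π/4+φ₂/2)/tan(π/4+φ₁/2)] = -0.9667, Δλ = -3.1276 → C = 252.82°
d = R·|Δφ| / |cos C| = 6359·0.82380 / 0.29530 = 17740 km

17740 km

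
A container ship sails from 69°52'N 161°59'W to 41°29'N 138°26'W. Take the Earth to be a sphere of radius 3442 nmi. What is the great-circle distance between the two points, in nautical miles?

1855 nmi

Haversine: a = sin²(Δφ/2)+cos φ₁ cos φ₂ sin²(Δλ/2) = 0.07084;  σ = 2·atan2(√a,√(1−a))
σ = 30.873° → d = Rσ = 3442·0.53883 = 1855 nmi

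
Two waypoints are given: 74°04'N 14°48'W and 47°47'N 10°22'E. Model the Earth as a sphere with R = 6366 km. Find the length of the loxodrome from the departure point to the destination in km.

Δψ = ln[tan(π/4+φ₂/2)/tan(π/4+φ₁/2)] = -1.0147;  Δφ = -0.4587 rad,  Δλ = +0.4392 rad
q = Δφ/Δψ = 0.4521
d = R·√(Δφ² + q²Δλ²) = 6366·0.49987 = 3182 km

3182 km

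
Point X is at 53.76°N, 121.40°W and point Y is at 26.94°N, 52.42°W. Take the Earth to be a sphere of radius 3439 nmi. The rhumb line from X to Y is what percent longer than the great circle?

Great circle: σ = 0.9831 rad → d_gc = Rσ = 3380.9 nmi
Rhumb: Δφ = -0.4681, Δλ = +1.2039, Δψ = -0.6285, q = Δφ/Δψ = 0.7447 → d_rh = R√(Δφ²+q²Δλ²) = 3478.4 nmi
Excess = (3478.4 − 3380.9) / 3380.9 = 97.5 / 3380.9 = 2.88% ≈ 2.9%

2.9%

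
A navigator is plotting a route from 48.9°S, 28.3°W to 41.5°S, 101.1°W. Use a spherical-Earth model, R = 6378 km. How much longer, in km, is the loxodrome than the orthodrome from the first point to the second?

Great circle: cos σ = sin φ₁ sin φ₂ + cos φ₁ cos φ₂ cos Δλ,  σ = 0.8699 rad → d_gc = 5548.1 km
Rhumb line: Δψ = +0.1837, q = Δφ/Δψ = 0.7031, d_rh = R√(Δφ²+q²Δλ²) = 5757.5 km
Excess = 5757.5 − 5548.1 = 209.4 ≈ 209 km

209 km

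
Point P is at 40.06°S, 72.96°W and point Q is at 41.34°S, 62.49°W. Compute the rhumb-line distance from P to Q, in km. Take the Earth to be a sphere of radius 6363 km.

893 km

Δψ = ln[tan(π/4+φ₂/2)/tan(π/4+φ₁/2)] = -0.0295;  Δφ = -0.0223 rad,  Δλ = +0.1827 rad
q = Δφ/Δψ = 0.7581
d = R·√(Δφ² + q²Δλ²) = 6363·0.14032 = 893 km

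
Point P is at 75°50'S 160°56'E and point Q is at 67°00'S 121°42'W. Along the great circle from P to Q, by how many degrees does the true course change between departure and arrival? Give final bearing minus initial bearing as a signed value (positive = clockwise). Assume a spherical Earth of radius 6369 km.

-74.6°

At departure: θ₁ = atan2(sin Δλ cos φ₂, cos φ₁ sin φ₂ − sin φ₁ cos φ₂ cos Δλ) = 110.48°
At arrival: θ₂ = atan2(sin Δλ cos φ₁, −cos φ₂ sin φ₁ + sin φ₂ cos φ₁ cos Δλ) = 35.93°
Δθ = θ₂ − θ₁ = -74.6°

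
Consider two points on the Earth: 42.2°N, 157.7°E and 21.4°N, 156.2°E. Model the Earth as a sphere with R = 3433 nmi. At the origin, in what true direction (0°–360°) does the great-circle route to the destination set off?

N = sin Δλ·cos φ₂ = -0.0244;  D = cos φ₁ sin φ₂ − sin φ₁ cos φ₂ cos Δλ = -0.3549
initial course = atan2(N, D) = 183.93°

183.9°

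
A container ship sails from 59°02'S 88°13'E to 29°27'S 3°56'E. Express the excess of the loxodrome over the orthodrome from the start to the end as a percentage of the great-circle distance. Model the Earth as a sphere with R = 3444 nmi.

5.2%

Great circle: σ = 1.0858 rad → d_gc = Rσ = 3739.5 nmi
Rhumb: Δφ = +0.5163, Δλ = -1.4710, Δψ = +0.7454, q = Δφ/Δψ = 0.6926 → d_rh = R√(Δφ²+q²Δλ²) = 3933.9 nmi
Excess = (3933.9 − 3739.5) / 3739.5 = 194.4 / 3739.5 = 5.20% ≈ 5.2%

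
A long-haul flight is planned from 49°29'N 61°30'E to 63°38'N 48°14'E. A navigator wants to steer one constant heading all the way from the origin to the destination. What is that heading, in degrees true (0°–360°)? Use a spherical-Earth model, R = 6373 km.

Δψ = ln[tan(π/4+φ₂/2)/tan(π/4+φ₁/2)] = +0.4547
Δλ = -0.2315 rad (taken the short way round)
course = atan2(Δλ, Δψ) = 333.01°

333.0°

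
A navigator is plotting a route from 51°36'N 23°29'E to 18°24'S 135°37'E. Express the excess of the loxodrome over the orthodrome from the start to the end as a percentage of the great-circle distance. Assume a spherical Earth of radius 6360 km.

2.9%

Great circle: σ = 2.0594 rad → d_gc = Rσ = 13098.1 km
Rhumb: Δφ = -1.2217, Δλ = +1.9571, Δψ = -1.3817, q = Δφ/Δψ = 0.8842 → d_rh = R√(Δφ²+q²Δλ²) = 13472.7 km
Excess = (13472.7 − 13098.1) / 13098.1 = 374.6 / 13098.1 = 2.86% ≈ 2.9%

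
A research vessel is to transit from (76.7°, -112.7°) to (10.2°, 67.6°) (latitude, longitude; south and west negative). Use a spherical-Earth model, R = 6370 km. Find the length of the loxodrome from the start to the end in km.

13899 km

Rhumb course C = atan2(Δλ, Δψ) with Δψ = ln[tan(π/4+φ₂/2)/tan(π/4+φ₁/2)] = -1.9701, Δλ = -3.1364 → C = 237.86°
d = R·|Δφ| / |cos C| = 6370·1.16064 / 0.53192 = 13899 km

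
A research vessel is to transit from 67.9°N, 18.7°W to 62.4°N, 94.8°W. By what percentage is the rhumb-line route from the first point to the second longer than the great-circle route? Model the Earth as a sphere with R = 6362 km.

Great circle: σ = 0.5297 rad → d_gc = Rσ = 3369.9 km
Rhumb: Δφ = -0.0960, Δλ = -1.3282, Δψ = -0.2293, q = Δφ/Δψ = 0.4186 → d_rh = R√(Δφ²+q²Δλ²) = 3589.3 km
Excess = (3589.3 − 3369.9) / 3369.9 = 219.4 / 3369.9 = 6.51% ≈ 6.5%

6.5%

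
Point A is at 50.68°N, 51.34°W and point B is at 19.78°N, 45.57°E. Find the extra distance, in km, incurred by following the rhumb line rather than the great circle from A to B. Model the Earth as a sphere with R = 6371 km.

Great circle: cos σ = sin φ₁ sin φ₂ + cos φ₁ cos φ₂ cos Δλ,  σ = 1.3796 rad → d_gc = 8789.2 km
Rhumb line: Δψ = -0.6770, q = Δφ/Δψ = 0.7966, d_rh = R√(Δφ²+q²Δλ²) = 9246.5 km
Excess = 9246.5 − 8789.2 = 457.3 ≈ 457 km

457 km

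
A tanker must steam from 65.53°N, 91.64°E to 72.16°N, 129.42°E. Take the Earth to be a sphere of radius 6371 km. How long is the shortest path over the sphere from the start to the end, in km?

1649 km

cos σ = sin φ₁ sin φ₂ + cos φ₁ cos φ₂ cos Δλ
      = sin(65.53°)sin(72.16°) + cos(65.53°)cos(72.16°)cos(37.78°) = 0.9667
σ = 14.825° → d = Rσ = 6371·0.25875 = 1649 km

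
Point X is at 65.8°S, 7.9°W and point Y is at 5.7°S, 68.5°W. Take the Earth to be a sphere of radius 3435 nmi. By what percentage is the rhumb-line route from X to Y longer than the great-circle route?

2.0%

Great circle: σ = 1.2757 rad → d_gc = Rσ = 4382.0 nmi
Rhumb: Δφ = +1.0489, Δλ = -1.0577, Δψ = +1.4404, q = Δφ/Δψ = 0.7283 → d_rh = R√(Δφ²+q²Δλ²) = 4470.2 nmi
Excess = (4470.2 − 4382.0) / 4382.0 = 88.2 / 4382.0 = 2.01% ≈ 2.0%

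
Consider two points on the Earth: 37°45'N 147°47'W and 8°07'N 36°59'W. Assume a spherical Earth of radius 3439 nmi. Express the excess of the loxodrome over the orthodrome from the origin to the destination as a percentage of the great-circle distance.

Great circle: σ = 1.7635 rad → d_gc = Rσ = 6064.7 nmi
Rhumb: Δφ = -0.5172, Δλ = +1.9338, Δψ = -0.5703, q = Δφ/Δψ = 0.9069 → d_rh = R√(Δφ²+q²Δλ²) = 6287.8 nmi
Excess = (6287.8 − 6064.7) / 6064.7 = 223.1 / 6064.7 = 3.68% ≈ 3.7%

3.7%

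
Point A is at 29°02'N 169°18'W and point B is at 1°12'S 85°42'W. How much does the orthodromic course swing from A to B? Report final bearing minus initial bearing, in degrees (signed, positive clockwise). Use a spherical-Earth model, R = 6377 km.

Initial bearing θ₁ = atan2(sin Δλ cos φ₂, cos φ₁ sin φ₂ − sin φ₁ cos φ₂ cos Δλ) = 94.17°
Final bearing θ₂ = (initial bearing from the destination back to the start) + 180° = 119.28°
Δθ = θ₂ − θ₁ = +25.1°

+25.1°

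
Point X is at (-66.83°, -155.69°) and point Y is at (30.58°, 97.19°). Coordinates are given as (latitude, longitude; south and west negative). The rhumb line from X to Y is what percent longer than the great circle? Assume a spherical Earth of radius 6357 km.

3.7%

Great circle: σ = 2.1742 rad → d_gc = Rσ = 13821.2 km
Rhumb: Δφ = +1.7001, Δλ = -1.8696, Δψ = +2.1458, q = Δφ/Δψ = 0.7923 → d_rh = R√(Δφ²+q²Δλ²) = 14334.5 km
Excess = (14334.5 − 13821.2) / 13821.2 = 513.3 / 13821.2 = 3.71% ≈ 3.7%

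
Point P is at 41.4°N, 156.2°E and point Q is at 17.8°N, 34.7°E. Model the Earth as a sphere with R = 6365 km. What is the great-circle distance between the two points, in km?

11092 km

Haversine: a = sin²(Δφ/2)+cos φ₁ cos φ₂ sin²(Δλ/2) = 0.58551;  σ = 2·atan2(√a,√(1−a))
σ = 99.847° → d = Rσ = 6365·1.74265 = 11092 km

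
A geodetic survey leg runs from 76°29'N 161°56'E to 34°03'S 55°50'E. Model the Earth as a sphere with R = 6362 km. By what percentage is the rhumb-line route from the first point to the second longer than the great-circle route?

5.0%

Great circle: σ = 2.2119 rad → d_gc = Rσ = 14072.4 km
Rhumb: Δφ = -1.9292, Δλ = -1.8518, Δψ = -2.7655, q = Δφ/Δψ = 0.6976 → d_rh = R√(Δφ²+q²Δλ²) = 14770.8 km
Excess = (14770.8 − 14072.4) / 14072.4 = 698.4 / 14072.4 = 4.96% ≈ 5.0%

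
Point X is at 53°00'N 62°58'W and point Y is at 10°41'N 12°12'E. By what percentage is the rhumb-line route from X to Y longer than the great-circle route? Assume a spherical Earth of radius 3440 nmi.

Great circle: σ = 1.2667 rad → d_gc = Rσ = 4357.4 nmi
Rhumb: Δφ = -0.7386, Δλ = +1.3119, Δψ = -0.9073, q = Δφ/Δψ = 0.8140 → d_rh = R√(Δφ²+q²Δλ²) = 4466.7 nmi
Excess = (4466.7 − 4357.4) / 4357.4 = 109.3 / 4357.4 = 2.51% ≈ 2.5%

2.5%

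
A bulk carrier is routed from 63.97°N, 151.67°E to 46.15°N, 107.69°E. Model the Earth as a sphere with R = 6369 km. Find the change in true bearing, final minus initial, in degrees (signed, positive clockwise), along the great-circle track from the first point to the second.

-37.0°

At departure: θ₁ = atan2(sin Δλ cos φ₂, cos φ₁ sin φ₂ − sin φ₁ cos φ₂ cos Δλ) = 254.72°
At arrival: θ₂ = atan2(sin Δλ cos φ₁, −cos φ₂ sin φ₁ + sin φ₂ cos φ₁ cos Δλ) = 217.67°
Δθ = θ₂ − θ₁ = -37.0°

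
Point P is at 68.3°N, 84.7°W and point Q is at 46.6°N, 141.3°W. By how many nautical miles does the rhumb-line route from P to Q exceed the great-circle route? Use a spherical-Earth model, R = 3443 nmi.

Great circle: cos σ = sin φ₁ sin φ₂ + cos φ₁ cos φ₂ cos Δλ,  σ = 0.6182 rad → d_gc = 2128.4 nmi
Rhumb line: Δψ = -0.7306, q = Δφ/Δψ = 0.5184, d_rh = R√(Δφ²+q²Δλ²) = 2193.0 nmi
Excess = 2193.0 − 2128.4 = 64.6 ≈ 65 nmi

65 nmi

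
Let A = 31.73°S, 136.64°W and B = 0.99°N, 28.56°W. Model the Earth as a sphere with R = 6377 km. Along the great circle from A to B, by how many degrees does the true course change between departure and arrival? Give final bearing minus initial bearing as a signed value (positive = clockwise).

-41.7°

At departure: θ₁ = atan2(sin Δλ cos φ₂, cos φ₁ sin φ₂ − sin φ₁ cos φ₂ cos Δλ) = 98.88°
At arrival: θ₂ = atan2(sin Δλ cos φ₁, −cos φ₂ sin φ₁ + sin φ₂ cos φ₁ cos Δλ) = 57.19°
Δθ = θ₂ − θ₁ = -41.7°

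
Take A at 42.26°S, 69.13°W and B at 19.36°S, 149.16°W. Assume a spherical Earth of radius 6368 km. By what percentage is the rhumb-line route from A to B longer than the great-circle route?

Great circle: σ = 1.2198 rad → d_gc = Rσ = 7767.8 km
Rhumb: Δφ = +0.3997, Δλ = -1.3968, Δψ = +0.4708, q = Δφ/Δψ = 0.8490 → d_rh = R√(Δφ²+q²Δλ²) = 7968.9 km
Excess = (7968.9 − 7767.8) / 7767.8 = 201.1 / 7767.8 = 2.59% ≈ 2.6%

2.6%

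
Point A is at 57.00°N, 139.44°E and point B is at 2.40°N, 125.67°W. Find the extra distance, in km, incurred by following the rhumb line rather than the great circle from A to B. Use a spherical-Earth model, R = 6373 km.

Great circle: cos σ = sin φ₁ sin φ₂ + cos φ₁ cos φ₂ cos Δλ,  σ = 1.5821 rad → d_gc = 10082.5 km
Rhumb line: Δψ = -1.1748, q = Δφ/Δψ = 0.8112, d_rh = R√(Δφ²+q²Δλ²) = 10496.9 km
Excess = 10496.9 − 10082.5 = 414.4 ≈ 414 km

414 km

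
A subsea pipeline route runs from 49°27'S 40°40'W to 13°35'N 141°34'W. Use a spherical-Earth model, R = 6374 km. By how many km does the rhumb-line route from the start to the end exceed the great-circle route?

271 km

Great circle: cos σ = sin φ₁ sin φ₂ + cos φ₁ cos φ₂ cos Δλ,  σ = 1.8733 rad → d_gc = 11940.7 km
Rhumb line: Δψ = +1.2352, q = Δφ/Δψ = 0.8907, d_rh = R√(Δφ²+q²Δλ²) = 12211.8 km
Excess = 12211.8 − 11940.7 = 271.1 ≈ 271 km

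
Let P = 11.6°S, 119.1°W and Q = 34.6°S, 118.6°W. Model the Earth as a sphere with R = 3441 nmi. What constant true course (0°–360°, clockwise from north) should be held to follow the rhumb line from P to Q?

178.9°

Meridional parts: M(φ₁)=-0.2039, M(φ₂)=-0.6443 → ΔM = -0.4405;  Δλ = +0.0087 rad
tan C = Δλ / ΔM = -0.0198 → C = 178.87°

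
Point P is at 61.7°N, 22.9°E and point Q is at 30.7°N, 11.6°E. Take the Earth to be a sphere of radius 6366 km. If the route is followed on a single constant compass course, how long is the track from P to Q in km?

3544 km

Rhumb course C = atan2(Δλ, Δψ) with Δψ = ln[tan(π/4+φ₂/2)/tan(π/4+φ₁/2)] = -0.8144, Δλ = -0.1972 → C = 193.61°
d = R·|Δφ| / |cos C| = 6366·0.54105 / 0.97191 = 3544 km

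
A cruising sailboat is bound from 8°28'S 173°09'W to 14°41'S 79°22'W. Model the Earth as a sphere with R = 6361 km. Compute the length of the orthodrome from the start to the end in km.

10156 km

cos σ = sin φ₁ sin φ₂ + cos φ₁ cos φ₂ cos Δλ
      = sin(-8.47°)sin(-14.68°) + cos(-8.47°)cos(-14.68°)cos(93.78°) = -0.0258
σ = 91.479° → d = Rσ = 6361·1.59661 = 10156 km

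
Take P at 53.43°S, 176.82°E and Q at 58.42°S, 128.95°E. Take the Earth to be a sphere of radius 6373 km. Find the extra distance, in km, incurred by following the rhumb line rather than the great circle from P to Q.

61 km

Great circle: cos σ = sin φ₁ sin φ₂ + cos φ₁ cos φ₂ cos Δλ,  σ = 0.4657 rad → d_gc = 2968.0 km
Rhumb line: Δψ = -0.1557, q = Δφ/Δψ = 0.5593, d_rh = R√(Δφ²+q²Δλ²) = 3029.4 km
Excess = 3029.4 − 2968.0 = 61.4 ≈ 61 km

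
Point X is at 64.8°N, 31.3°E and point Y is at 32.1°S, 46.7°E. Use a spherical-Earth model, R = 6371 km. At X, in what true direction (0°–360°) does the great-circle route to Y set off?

θ = atan2( sin Δλ·cos φ₂ ,  cos φ₁ sin φ₂ − sin φ₁ cos φ₂ cos Δλ )
  = atan2(+0.2250, -0.9652) = 166.88°

166.9°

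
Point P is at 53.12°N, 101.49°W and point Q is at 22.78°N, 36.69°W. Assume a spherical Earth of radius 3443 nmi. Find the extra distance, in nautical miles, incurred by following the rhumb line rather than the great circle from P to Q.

Great circle: cos σ = sin φ₁ sin φ₂ + cos φ₁ cos φ₂ cos Δλ,  σ = 0.9940 rad → d_gc = 3422.5 nmi
Rhumb line: Δψ = -0.6898, q = Δφ/Δψ = 0.7676, d_rh = R√(Δφ²+q²Δλ²) = 3501.3 nmi
Excess = 3501.3 − 3422.5 = 78.8 ≈ 79 nmi

79 nmi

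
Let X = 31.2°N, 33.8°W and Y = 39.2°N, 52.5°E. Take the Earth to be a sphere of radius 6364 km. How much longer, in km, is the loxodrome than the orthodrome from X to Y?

Great circle: cos σ = sin φ₁ sin φ₂ + cos φ₁ cos φ₂ cos Δλ,  σ = 1.1916 rad → d_gc = 7583.3 km
Rhumb line: Δψ = +0.1711, q = Δφ/Δψ = 0.8158, d_rh = R√(Δφ²+q²Δλ²) = 7870.4 km
Excess = 7870.4 − 7583.3 = 287.1 ≈ 287 km

287 km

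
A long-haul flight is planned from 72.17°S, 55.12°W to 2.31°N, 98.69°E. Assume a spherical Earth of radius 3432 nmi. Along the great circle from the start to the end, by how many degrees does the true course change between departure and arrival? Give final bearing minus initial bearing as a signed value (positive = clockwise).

-144.2°

At departure: θ₁ = atan2(sin Δλ cos φ₂, cos φ₁ sin φ₂ − sin φ₁ cos φ₂ cos Δλ) = 152.33°
At arrival: θ₂ = atan2(sin Δλ cos φ₁, −cos φ₂ sin φ₁ + sin φ₂ cos φ₁ cos Δλ) = 8.18°
Δθ = θ₂ − θ₁ = -144.2°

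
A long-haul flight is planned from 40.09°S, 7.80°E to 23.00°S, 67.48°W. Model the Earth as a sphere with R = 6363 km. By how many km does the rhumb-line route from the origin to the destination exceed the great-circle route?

Great circle: cos σ = sin φ₁ sin φ₂ + cos φ₁ cos φ₂ cos Δλ,  σ = 1.1257 rad → d_gc = 7162.7 km
Rhumb line: Δψ = +0.3523, q = Δφ/Δψ = 0.8467, d_rh = R√(Δφ²+q²Δλ²) = 7328.3 km
Excess = 7328.3 − 7162.7 = 165.6 ≈ 166 km

166 km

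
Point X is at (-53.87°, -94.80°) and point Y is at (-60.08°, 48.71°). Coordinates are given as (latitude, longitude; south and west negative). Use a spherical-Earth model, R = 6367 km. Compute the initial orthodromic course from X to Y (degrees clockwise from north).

160.4°

θ = atan2( sin Δλ·cos φ₂ ,  cos φ₁ sin φ₂ − sin φ₁ cos φ₂ cos Δλ )
  = atan2(+0.2966, -0.8349) = 160.44°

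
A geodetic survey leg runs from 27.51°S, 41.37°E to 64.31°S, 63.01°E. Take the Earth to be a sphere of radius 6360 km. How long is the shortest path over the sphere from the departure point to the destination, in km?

4365 km

Haversine: a = sin²(Δφ/2)+cos φ₁ cos φ₂ sin²(Δλ/2) = 0.11318;  σ = 2·atan2(√a,√(1−a))
σ = 39.319° → d = Rσ = 6360·0.68624 = 4365 km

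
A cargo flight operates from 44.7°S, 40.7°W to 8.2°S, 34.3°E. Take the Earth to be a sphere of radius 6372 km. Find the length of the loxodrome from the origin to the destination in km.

Rhumb course C = atan2(Δλ, Δψ) with Δψ = ln[tan(π/4+φ₂/2)/tan(π/4+φ₁/2)] = +0.7304, Δλ = +1.3090 → C = 60.84°
d = R·|Δφ| / |cos C| = 6372·0.63705 / 0.48725 = 8331 km

8331 km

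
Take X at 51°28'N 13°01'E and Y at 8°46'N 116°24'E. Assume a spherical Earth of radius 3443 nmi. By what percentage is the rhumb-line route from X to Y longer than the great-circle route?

Great circle: σ = 1.5941 rad → d_gc = Rσ = 5488.4 nmi
Rhumb: Δφ = -0.7453, Δλ = +1.8044, Δψ = -0.8975, q = Δφ/Δψ = 0.8303 → d_rh = R√(Δφ²+q²Δλ²) = 5761.4 nmi
Excess = (5761.4 − 5488.4) / 5488.4 = 273.0 / 5488.4 = 4.97% ≈ 5.0%

5.0%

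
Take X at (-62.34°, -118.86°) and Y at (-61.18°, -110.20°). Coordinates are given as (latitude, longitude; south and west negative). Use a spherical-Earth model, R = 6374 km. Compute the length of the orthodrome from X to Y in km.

473 km

cos σ = sin φ₁ sin φ₂ + cos φ₁ cos φ₂ cos Δλ
      = sin(-62.34°)sin(-61.18°) + cos(-62.34°)cos(-61.18°)cos(8.66°) = 0.9972
σ = 4.255° → d = Rσ = 6374·0.07426 = 473 km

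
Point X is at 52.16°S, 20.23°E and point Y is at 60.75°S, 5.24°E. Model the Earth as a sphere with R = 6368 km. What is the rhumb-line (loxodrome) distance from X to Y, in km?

Rhumb course C = atan2(Δλ, Δψ) with Δψ = ln[tan(π/4+φ₂/2)/tan(π/4+φ₁/2)] = -0.2727, Δλ = -0.2616 → C = 223.81°
d = R·|Δφ| / |cos C| = 6368·0.14992 / 0.72165 = 1323 km

1323 km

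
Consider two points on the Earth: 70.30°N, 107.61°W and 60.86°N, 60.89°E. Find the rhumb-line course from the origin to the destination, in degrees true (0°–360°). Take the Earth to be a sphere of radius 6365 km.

Δψ = ln[tan(π/4+φ₂/2)/tan(π/4+φ₁/2)] = -0.4035
Δλ = +2.9409 rad (taken the short way round)
course = atan2(Δλ, Δψ) = 97.81°

97.8°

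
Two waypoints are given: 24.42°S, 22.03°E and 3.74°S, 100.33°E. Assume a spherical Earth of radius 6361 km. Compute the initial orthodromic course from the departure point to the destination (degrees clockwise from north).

θ = atan2( sin Δλ·cos φ₂ ,  cos φ₁ sin φ₂ − sin φ₁ cos φ₂ cos Δλ )
  = atan2(+0.9771, +0.0243) = 88.58°

88.6°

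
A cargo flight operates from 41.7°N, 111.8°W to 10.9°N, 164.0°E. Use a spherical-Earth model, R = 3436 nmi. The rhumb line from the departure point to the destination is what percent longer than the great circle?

2.3%

Great circle: σ = 1.3696 rad → d_gc = Rσ = 4705.8 nmi
Rhumb: Δφ = -0.5376, Δλ = -1.4696, Δψ = -0.6107, q = Δφ/Δψ = 0.8802 → d_rh = R√(Δφ²+q²Δλ²) = 4813.0 nmi
Excess = (4813.0 − 4705.8) / 4705.8 = 107.2 / 4705.8 = 2.28% ≈ 2.3%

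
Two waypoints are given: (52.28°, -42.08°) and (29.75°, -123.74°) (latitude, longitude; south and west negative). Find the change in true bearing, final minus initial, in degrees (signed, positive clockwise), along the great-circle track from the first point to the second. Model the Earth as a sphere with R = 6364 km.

At departure: θ₁ = atan2(sin Δλ cos φ₂, cos φ₁ sin φ₂ − sin φ₁ cos φ₂ cos Δλ) = 283.36°
At arrival: θ₂ = atan2(sin Δλ cos φ₁, −cos φ₂ sin φ₁ + sin φ₂ cos φ₁ cos Δλ) = 223.28°
Δθ = θ₂ − θ₁ = -60.1°

-60.1°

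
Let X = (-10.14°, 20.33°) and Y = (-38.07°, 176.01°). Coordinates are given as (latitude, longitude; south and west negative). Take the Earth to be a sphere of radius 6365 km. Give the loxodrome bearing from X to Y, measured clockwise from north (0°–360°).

Meridional parts: M(φ₁)=-0.1779, M(φ₂)=-0.7195 → ΔM = -0.5416;  Δλ = +2.7171 rad
tan C = Δλ / ΔM = -5.0166 → C = 101.27°

101.3°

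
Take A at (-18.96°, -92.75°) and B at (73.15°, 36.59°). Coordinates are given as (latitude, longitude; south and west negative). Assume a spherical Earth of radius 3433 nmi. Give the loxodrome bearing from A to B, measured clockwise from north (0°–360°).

45.1°

Meridional parts: M(φ₁)=-0.3371, M(φ₂)=+1.9098 → ΔM = +2.2469;  Δλ = +2.2574 rad
tan C = Δλ / ΔM = +1.0047 → C = 45.13°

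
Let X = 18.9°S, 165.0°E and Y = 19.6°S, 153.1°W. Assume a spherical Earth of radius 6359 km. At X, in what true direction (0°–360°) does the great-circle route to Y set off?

N = sin Δλ·cos φ₂ = +0.6291;  D = cos φ₁ sin φ₂ − sin φ₁ cos φ₂ cos Δλ = -0.0902
initial course = atan2(N, D) = 98.16°

98.2°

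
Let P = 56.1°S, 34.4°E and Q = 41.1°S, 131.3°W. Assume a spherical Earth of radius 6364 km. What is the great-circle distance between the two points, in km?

9113 km

cos σ = sin φ₁ sin φ₂ + cos φ₁ cos φ₂ cos Δλ
      = sin(-56.10°)sin(-41.10°) + cos(-56.10°)cos(-41.10°)cos(-165.70°) = 0.1384
σ = 82.047° → d = Rσ = 6364·1.43200 = 9113 km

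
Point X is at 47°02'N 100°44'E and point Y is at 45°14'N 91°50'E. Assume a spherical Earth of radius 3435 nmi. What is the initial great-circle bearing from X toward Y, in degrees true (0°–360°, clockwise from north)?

257.0°

N = sin Δλ·cos φ₂ = -0.1090;  D = cos φ₁ sin φ₂ − sin φ₁ cos φ₂ cos Δλ = -0.0252
initial course = atan2(N, D) = 256.97°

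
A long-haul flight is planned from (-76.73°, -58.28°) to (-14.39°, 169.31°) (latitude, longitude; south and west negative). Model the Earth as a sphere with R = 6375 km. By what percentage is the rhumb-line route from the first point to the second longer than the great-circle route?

Great circle: σ = 1.4787 rad → d_gc = Rσ = 9426.9 km
Rhumb: Δφ = +1.0880, Δλ = -2.3110, Δψ = +1.8975, q = Δφ/Δψ = 0.5734 → d_rh = R√(Δφ²+q²Δλ²) = 10930.3 km
Excess = (10930.3 − 9426.9) / 9426.9 = 1503.4 / 9426.9 = 15.948% ≈ 15.9%

15.9%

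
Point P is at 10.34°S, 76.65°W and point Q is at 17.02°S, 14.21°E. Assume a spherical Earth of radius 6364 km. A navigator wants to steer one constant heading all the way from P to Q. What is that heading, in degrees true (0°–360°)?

Δψ = ln[tan(π/4+φ₂/2)/tan(π/4+φ₁/2)] = -0.1201
Δλ = +1.5858 rad (taken the short way round)
course = atan2(Δλ, Δψ) = 94.33°

94.3°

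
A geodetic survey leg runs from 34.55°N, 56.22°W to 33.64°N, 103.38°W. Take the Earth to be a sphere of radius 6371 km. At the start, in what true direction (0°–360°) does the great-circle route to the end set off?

282.5°

N = sin Δλ·cos φ₂ = -0.6105;  D = cos φ₁ sin φ₂ − sin φ₁ cos φ₂ cos Δλ = +0.1352
initial course = atan2(N, D) = 282.49°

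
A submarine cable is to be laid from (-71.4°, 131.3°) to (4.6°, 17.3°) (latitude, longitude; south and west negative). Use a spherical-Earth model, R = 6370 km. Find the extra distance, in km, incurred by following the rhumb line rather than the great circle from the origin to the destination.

946 km

Great circle: cos σ = sin φ₁ sin φ₂ + cos φ₁ cos φ₂ cos Δλ,  σ = 1.7776 rad → d_gc = 11323.3 km
Rhumb line: Δψ = +1.8897, q = Δφ/Δψ = 0.7019, d_rh = R√(Δφ²+q²Δλ²) = 12269.4 km
Excess = 12269.4 − 11323.3 = 946.1 ≈ 946 km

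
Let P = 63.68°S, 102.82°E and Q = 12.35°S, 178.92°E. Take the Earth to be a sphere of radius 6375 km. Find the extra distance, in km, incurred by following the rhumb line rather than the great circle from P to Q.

284 km

Great circle: cos σ = sin φ₁ sin φ₂ + cos φ₁ cos φ₂ cos Δλ,  σ = 1.2705 rad → d_gc = 8099.7 km
Rhumb line: Δψ = +1.2360, q = Δφ/Δψ = 0.7248, d_rh = R√(Δφ²+q²Δλ²) = 8383.5 km
Excess = 8383.5 − 8099.7 = 283.8 ≈ 284 km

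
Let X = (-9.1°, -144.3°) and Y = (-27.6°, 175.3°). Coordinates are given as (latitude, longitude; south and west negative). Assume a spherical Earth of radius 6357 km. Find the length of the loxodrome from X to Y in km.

Rhumb course C = atan2(Δλ, Δψ) with Δψ = ln[tan(π/4+φ₂/2)/tan(π/4+φ₁/2)] = -0.3420, Δλ = -0.7051 → C = 244.13°
d = R·|Δφ| / |cos C| = 6357·0.32289 / 0.43641 = 4703 km

4703 km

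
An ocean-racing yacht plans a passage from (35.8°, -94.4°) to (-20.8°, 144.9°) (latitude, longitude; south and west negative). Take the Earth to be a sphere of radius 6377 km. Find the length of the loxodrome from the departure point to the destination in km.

Δψ = ln[tan(π/4+φ₂/2)/tan(π/4+φ₁/2)] = -1.0412;  Δφ = -0.9879 rad,  Δλ = -2.1066 rad
q = Δφ/Δψ = 0.9487
d = R·√(Δφ² + q²Δλ²) = 6377·2.22941 = 14217 km

14217 km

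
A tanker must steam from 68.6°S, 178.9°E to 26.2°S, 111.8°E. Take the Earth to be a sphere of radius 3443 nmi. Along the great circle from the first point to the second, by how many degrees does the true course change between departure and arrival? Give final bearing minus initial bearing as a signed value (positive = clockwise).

+55.3°

Initial bearing θ₁ = atan2(sin Δλ cos φ₂, cos φ₁ sin φ₂ − sin φ₁ cos φ₂ cos Δλ) = 281.22°
Final bearing θ₂ = (initial bearing from the destination back to the start) + 180° = 336.49°
Δθ = θ₂ − θ₁ = +55.3°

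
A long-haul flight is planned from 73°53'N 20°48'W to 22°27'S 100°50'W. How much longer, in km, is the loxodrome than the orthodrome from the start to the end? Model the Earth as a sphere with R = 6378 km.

Great circle: cos σ = sin φ₁ sin φ₂ + cos φ₁ cos φ₂ cos Δλ,  σ = 1.8991 rad → d_gc = 12112.6 km
Rhumb line: Δψ = -2.3572, q = Δφ/Δψ = 0.7133, d_rh = R√(Δφ²+q²Δλ²) = 12465.0 km
Excess = 12465.0 − 12112.6 = 352.4 ≈ 352 km

352 km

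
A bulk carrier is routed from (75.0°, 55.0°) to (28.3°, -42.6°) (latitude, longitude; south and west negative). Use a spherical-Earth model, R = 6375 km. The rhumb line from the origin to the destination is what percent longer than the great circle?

8.8%

Great circle: σ = 1.1287 rad → d_gc = Rσ = 7195.7 km
Rhumb: Δφ = -0.8151, Δλ = -1.7034, Δψ = -1.5123, q = Δφ/Δψ = 0.5390 → d_rh = R√(Δφ²+q²Δλ²) = 7826.6 km
Excess = (7826.6 − 7195.7) / 7195.7 = 630.9 / 7195.7 = 8.77% ≈ 8.8%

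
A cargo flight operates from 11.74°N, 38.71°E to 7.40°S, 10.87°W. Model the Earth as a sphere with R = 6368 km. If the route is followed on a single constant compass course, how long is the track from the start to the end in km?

Δψ = ln[tan(π/4+φ₂/2)/tan(π/4+φ₁/2)] = -0.3359;  Δφ = -0.3341 rad,  Δλ = -0.8653 rad
q = Δφ/Δψ = 0.9946
d = R·√(Δφ² + q²Δλ²) = 6368·0.92323 = 5879 km

5879 km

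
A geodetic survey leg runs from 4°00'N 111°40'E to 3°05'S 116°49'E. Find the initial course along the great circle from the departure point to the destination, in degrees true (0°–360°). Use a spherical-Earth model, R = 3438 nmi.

N = sin Δλ·cos φ₂ = +0.0896;  D = cos φ₁ sin φ₂ − sin φ₁ cos φ₂ cos Δλ = -0.1230
initial course = atan2(N, D) = 143.93°

143.9°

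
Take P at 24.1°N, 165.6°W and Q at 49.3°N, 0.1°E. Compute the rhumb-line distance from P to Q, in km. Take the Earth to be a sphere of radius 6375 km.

14795 km

Rhumb course C = atan2(Δλ, Δψ) with Δψ = ln[tan(π/4+φ₂/2)/tan(π/4+φ₁/2)] = +0.5582, Δλ = +2.8920 → C = 79.08°
d = R·|Δφ| / |cos C| = 6375·0.43982 / 0.18952 = 14795 km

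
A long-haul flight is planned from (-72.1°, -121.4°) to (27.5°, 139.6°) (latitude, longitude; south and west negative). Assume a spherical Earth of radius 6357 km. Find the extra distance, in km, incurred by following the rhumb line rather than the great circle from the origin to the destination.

Great circle: cos σ = sin φ₁ sin φ₂ + cos φ₁ cos φ₂ cos Δλ,  σ = 2.0738 rad → d_gc = 13183.05 km
Rhumb line: Δψ = +2.3479, q = Δφ/Δψ = 0.7404, d_rh = R√(Δφ²+q²Δλ²) = 13720.53 km
Excess = 13720.53 − 13183.05 = 537.48 ≈ 537 km

537 km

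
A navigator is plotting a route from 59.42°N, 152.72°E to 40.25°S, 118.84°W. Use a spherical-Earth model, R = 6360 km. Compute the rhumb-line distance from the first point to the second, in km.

13812 km

Δψ = ln[tan(π/4+φ₂/2)/tan(π/4+φ₁/2)] = -2.0655;  Δφ = -1.7396 rad,  Δλ = +1.5436 rad
q = Δφ/Δψ = 0.8422
d = R·√(Δφ² + q²Δλ²) = 6360·2.17166 = 13812 km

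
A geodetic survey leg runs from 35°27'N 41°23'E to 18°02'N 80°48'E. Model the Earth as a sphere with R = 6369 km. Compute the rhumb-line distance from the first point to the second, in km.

4345 km

Δψ = ln[tan(π/4+φ₂/2)/tan(π/4+φ₁/2)] = -0.3424;  Δφ = -0.3040 rad,  Δλ = +0.6880 rad
q = Δφ/Δψ = 0.8878
d = R·√(Δφ² + q²Δλ²) = 6369·0.68225 = 4345 km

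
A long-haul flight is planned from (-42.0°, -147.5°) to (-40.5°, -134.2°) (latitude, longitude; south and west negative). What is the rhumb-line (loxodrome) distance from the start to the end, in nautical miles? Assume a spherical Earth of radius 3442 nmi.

607 nmi

Rhumb course C = atan2(Δλ, Δψ) with Δψ = ln[tan(π/4+φ₂/2)/tan(π/4+φ₁/2)] = +0.0348, Δλ = +0.2321 → C = 81.47°
d = R·|Δφ| / |cos C| = 3442·0.02618 / 0.14836 = 607 nmi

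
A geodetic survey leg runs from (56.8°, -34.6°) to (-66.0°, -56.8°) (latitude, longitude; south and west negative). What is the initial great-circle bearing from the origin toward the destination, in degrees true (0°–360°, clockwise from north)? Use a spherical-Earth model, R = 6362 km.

N = sin Δλ·cos φ₂ = -0.1537;  D = cos φ₁ sin φ₂ − sin φ₁ cos φ₂ cos Δλ = -0.8153
initial course = atan2(N, D) = 190.67°

190.7°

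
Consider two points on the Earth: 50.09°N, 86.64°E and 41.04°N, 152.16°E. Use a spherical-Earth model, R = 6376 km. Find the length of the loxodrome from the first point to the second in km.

Δψ = ln[tan(π/4+φ₂/2)/tan(π/4+φ₁/2)] = -0.2263;  Δφ = -0.1580 rad,  Δλ = +1.1435 rad
q = Δφ/Δψ = 0.6979
d = R·√(Δφ² + q²Δλ²) = 6376·0.81350 = 5187 km

5187 km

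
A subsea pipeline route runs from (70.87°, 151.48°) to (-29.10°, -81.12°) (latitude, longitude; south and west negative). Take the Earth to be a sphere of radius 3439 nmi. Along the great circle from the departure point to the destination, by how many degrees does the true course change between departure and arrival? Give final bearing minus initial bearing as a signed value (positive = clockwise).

+96.6°

At departure: θ₁ = atan2(sin Δλ cos φ₂, cos φ₁ sin φ₂ − sin φ₁ cos φ₂ cos Δλ) = 63.77°
At arrival: θ₂ = atan2(sin Δλ cos φ₁, −cos φ₂ sin φ₁ + sin φ₂ cos φ₁ cos Δλ) = 160.34°
Δθ = θ₂ − θ₁ = +96.6°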